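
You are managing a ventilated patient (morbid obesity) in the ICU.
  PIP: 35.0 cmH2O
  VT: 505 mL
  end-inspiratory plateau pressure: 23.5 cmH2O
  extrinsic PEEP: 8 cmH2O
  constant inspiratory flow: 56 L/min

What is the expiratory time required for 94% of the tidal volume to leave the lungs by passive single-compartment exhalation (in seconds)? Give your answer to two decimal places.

1.13

Flow: 56 L/min ÷ 60 = 0.9333 L/s.
R = (PIP − Pplat)/V̇ = (35.0 − 23.5) / 0.9333 = 11.5/0.9333 = 12.322 cmH2O·s/L.
C = Vt/(Pplat − PEEP) = 505.0 / (23.5 − 8) = 505.0/15.5 = 32.581 mL/cmH2O.
τ = R × C = 12.322 × 0.03258 L/cmH2O = 0.4015 s.
t = −τ·ln(1 − 0.94) = −0.4015·ln(0.06) = 1.13 s.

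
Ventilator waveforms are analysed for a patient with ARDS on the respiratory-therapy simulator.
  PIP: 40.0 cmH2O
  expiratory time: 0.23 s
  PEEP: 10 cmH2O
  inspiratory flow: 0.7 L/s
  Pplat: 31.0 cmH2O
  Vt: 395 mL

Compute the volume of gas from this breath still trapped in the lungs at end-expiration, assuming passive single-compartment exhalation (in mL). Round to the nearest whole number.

R = (PIP − Pplat)/V̇ = (40.0 − 31.0) / 0.7 = 9.0/0.7 = 12.857 cmH2O·s/L.
C = Vt/(Pplat − PEEP) = 395.0 / (31.0 − 10) = 395.0/21.0 = 18.81 mL/cmH2O.
τ = R × C = 12.857 × 0.01881 L/cmH2O = 0.2418 s.
Fraction remaining = e^(−Te/τ) = e^(−0.23/0.2418) = 0.3863.
Trapped volume = 395.0 × 0.3863 = 152.59 mL.

153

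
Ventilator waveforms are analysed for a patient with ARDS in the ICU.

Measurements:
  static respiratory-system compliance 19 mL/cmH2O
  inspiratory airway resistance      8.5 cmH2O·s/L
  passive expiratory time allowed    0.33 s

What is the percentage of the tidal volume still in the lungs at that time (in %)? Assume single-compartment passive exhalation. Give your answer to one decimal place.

τ = R × C = 8.5 × 19 mL/cmH2O = 8.5 × 0.019 L/cmH2O = 0.1615 s.
Passive exhalation: V(t)/V₀ = e^(−t/τ) = e^(−0.33/0.1615) = 0.1296.
Fraction remaining = 0.1296 → 12.96%.

13.0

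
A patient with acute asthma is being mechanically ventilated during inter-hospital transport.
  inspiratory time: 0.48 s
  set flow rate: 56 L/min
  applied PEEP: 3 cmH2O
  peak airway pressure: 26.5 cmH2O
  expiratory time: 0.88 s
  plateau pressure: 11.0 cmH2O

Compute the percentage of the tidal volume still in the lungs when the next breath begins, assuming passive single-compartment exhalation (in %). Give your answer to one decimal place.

38.8

Flow: 56 L/min ÷ 60 = 0.9333 L/s.
Vt = flow × Ti = 0.9333 L/s × 0.48 s × 1000 mL/L = 447.98 mL.
R = (PIP − Pplat)/V̇ = (26.5 − 11.0) / 0.9333 = 15.5/0.9333 = 16.608 cmH2O·s/L.
C = Vt/(Pplat − PEEP) = 447.98 / (11.0 − 3) = 447.98/8.0 = 55.998 mL/cmH2O.
τ = R × C = 16.608 × 0.056 L/cmH2O = 0.93 s.
Fraction remaining at end-expiration = e^(−Te/τ) = e^(−0.88/0.93) = 0.3882 → 38.82%.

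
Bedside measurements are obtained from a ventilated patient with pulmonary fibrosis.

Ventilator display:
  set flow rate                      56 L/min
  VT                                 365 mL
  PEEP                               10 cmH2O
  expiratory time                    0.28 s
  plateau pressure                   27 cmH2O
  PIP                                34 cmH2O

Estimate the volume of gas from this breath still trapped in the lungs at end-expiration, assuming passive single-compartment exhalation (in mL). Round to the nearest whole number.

Flow: 56 L/min ÷ 60 = 0.9333 L/s.
R = (PIP − Pplat)/V̇ = (34 − 27) / 0.9333 = 7.0/0.9333 = 7.5 cmH2O·s/L.
C = Vt/(Pplat − PEEP) = 365.0 / (27 − 10) = 365.0/17.0 = 21.471 mL/cmH2O.
τ = R × C = 7.5 × 0.02147 L/cmH2O = 0.161 s.
Fraction remaining = e^(−Te/τ) = e^(−0.28/0.161) = 0.1757.
Trapped volume = 365.0 × 0.1757 = 64.131 mL.

64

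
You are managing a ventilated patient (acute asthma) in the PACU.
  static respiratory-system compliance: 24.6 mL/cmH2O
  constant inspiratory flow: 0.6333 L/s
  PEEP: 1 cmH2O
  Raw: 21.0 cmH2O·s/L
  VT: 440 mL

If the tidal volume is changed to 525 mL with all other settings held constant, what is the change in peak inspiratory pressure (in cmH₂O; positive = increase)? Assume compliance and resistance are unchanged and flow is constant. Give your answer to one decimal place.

PIP = Vt/C + R·V̇ + PEEP (constant-flow equation of motion).
Only the elastic term changes: ΔPIP = ΔVt / C = (525 − 440) / 24.6 = 3.455 cmH2O.

3.5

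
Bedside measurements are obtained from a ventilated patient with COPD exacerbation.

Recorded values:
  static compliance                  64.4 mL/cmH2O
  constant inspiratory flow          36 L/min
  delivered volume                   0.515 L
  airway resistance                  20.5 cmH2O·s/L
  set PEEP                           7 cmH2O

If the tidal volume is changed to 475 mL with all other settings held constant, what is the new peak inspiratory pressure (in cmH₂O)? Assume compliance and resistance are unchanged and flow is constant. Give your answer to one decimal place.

26.7

Flow: 36 L/min ÷ 60 = 0.6 L/s.
PIP = Vt/C + R·V̇ + PEEP (constant-flow equation of motion).
Only the elastic term changes: ΔPIP = ΔVt / C = (475 − 515) / 64.4 = -0.6211 cmH2O.
Original PIP = 515/64.4 + 20.5×0.6 + 7 = 27.297 cmH2O; new PIP = 27.297 + (-0.6211) = 26.676 cmH2O.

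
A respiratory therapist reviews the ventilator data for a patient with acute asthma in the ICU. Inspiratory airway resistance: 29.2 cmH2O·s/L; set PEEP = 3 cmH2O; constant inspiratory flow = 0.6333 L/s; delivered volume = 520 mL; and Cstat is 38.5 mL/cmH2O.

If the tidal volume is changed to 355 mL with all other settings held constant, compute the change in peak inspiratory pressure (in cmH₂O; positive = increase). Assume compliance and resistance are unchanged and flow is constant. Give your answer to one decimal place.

PIP = Vt/C + R·V̇ + PEEP (constant-flow equation of motion).
Only the elastic term changes: ΔPIP = ΔVt / C = (355 − 520) / 38.5 = -4.286 cmH2O.

-4.3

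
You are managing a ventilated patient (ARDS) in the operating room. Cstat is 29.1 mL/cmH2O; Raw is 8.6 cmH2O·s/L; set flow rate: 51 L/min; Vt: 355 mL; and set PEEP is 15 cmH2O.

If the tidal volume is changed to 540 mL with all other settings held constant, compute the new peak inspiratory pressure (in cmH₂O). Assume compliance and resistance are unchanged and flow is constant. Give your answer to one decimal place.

Flow: 51 L/min ÷ 60 = 0.85 L/s.
PIP = Vt/C + R·V̇ + PEEP (constant-flow equation of motion).
Only the elastic term changes: ΔPIP = ΔVt / C = (540 − 355) / 29.1 = 6.357 cmH2O.
Original PIP = 355/29.1 + 8.6×0.85 + 15 = 34.509 cmH2O; new PIP = 34.509 + (6.357) = 40.866 cmH2O.

40.9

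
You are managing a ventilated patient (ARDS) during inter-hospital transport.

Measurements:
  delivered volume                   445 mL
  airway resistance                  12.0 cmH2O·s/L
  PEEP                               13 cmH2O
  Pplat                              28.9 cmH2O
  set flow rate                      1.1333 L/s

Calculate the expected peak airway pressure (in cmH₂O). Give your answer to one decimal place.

42.5

PIP = Pplat + Raw × flow = 28.9 + 12.0 × 1.1333 = 28.9 + 13.6 = 42.5 cmH2O.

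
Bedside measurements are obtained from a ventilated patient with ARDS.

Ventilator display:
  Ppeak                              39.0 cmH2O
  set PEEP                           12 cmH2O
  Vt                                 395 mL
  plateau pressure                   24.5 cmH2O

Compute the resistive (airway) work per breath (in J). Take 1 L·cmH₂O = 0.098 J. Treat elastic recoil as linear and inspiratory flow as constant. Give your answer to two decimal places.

With constant inspiratory flow the resistive pressure is constant at PIP − Pplat = 39.0 − 24.5 = 14.5 cmH2O, so resistive work = 14.5 × 0.395 = 5.728 L·cmH2O.
× 0.098 J/(L·cmH2O) → 0.5613 J.

0.56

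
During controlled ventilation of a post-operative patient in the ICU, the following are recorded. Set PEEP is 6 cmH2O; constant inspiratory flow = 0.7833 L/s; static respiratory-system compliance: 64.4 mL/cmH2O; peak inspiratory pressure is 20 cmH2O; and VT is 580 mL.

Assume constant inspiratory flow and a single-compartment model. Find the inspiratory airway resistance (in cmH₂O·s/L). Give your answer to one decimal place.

Equation of motion (constant flow): PIP = Vt/C + R·V̇ + PEEP.
R·V̇ = PIP − Vt/C − PEEP = 20 − 580/64.4 − 6 = 20 − 9.006 − 6 = 4.994 cmH2O.
R = 4.994 / 0.7833 = 6.376 cmH2O·s/L.

6.4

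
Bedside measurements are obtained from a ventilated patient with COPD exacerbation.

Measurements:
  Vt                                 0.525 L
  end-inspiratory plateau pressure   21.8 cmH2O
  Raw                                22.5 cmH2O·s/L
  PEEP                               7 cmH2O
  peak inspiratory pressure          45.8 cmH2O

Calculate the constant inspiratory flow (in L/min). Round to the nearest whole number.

64

flow = (PIP − Pplat) / Raw = (45.8 − 21.8) / 22.5 = 1.067 L/s × 60 = 64.02 L/min.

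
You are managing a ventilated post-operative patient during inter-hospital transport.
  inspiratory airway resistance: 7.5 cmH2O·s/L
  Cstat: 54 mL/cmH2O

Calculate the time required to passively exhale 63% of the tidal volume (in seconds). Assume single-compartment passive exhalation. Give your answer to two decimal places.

0.40

τ = R × C = 7.5 × 54 mL/cmH2O = 7.5 × 0.054 L/cmH2O = 0.405 s.
Exhaled fraction f = 1 − e^(−t/τ) → t = −τ·ln(1 − f) = −0.405·ln(0.37) = 0.4027 s.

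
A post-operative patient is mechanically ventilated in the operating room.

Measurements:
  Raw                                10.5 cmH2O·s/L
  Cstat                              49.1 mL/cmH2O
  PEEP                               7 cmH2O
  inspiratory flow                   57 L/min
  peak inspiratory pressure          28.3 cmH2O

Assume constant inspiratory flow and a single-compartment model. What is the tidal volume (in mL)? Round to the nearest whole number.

556

Flow: 57 L/min ÷ 60 = 0.95 L/s.
Equation of motion (constant flow): PIP = Vt/C + R·V̇ + PEEP.
Vt/C = PIP − R·V̇ − PEEP = 28.3 − 9.975 − 7 = 11.325 cmH2O.
Vt = C × 11.325 = 49.1 × 11.325 = 556.06 mL.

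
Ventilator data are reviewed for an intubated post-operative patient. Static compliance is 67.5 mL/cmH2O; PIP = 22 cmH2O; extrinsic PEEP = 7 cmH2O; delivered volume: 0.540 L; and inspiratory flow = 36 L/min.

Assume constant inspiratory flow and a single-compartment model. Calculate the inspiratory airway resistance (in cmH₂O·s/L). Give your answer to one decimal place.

11.7

Flow: 36 L/min ÷ 60 = 0.6 L/s.
Equation of motion (constant flow): PIP = Vt/C + R·V̇ + PEEP.
R·V̇ = PIP − Vt/C − PEEP = 22 − 540/67.5 − 7 = 22 − 8.0 − 7 = 7.0 cmH2O.
R = 7.0 / 0.6 = 11.667 cmH2O·s/L.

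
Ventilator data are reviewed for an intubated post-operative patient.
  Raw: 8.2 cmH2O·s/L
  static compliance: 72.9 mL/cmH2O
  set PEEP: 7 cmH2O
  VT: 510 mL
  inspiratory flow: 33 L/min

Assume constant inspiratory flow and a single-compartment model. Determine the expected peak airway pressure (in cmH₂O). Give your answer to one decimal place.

18.5

Flow: 33 L/min ÷ 60 = 0.55 L/s.
Equation of motion (constant flow): PIP = Vt/C + R·V̇ + PEEP.
PIP = 510/72.9 + 8.2×0.55 + 7 = 6.996 + 4.51 + 7 = 18.506 cmH2O.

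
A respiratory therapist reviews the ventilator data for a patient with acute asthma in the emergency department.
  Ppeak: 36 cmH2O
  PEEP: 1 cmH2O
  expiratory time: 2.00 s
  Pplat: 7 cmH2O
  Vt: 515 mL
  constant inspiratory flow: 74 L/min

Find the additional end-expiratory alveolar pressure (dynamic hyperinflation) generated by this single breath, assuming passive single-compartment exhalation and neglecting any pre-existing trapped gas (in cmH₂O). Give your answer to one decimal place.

2.2

Flow: 74 L/min ÷ 60 = 1.2333 L/s.
R = (PIP − Pplat)/V̇ = (36 − 7) / 1.2333 = 29.0/1.2333 = 23.514 cmH2O·s/L.
C = Vt/(Pplat − PEEP) = 515.0 / (7 − 1) = 515.0/6.0 = 85.833 mL/cmH2O.
τ = R × C = 23.514 × 0.08583 L/cmH2O = 2.018 s.
Fraction remaining = e^(−Te/τ) = e^(−2.00/2.018) = 0.3712; trapped volume = 515.0 × 0.3712 = 191.17 mL.
Additional alveolar pressure from trapping ≈ V_trapped / C = 191.17 / 85.833 = 2.227 cmH2O.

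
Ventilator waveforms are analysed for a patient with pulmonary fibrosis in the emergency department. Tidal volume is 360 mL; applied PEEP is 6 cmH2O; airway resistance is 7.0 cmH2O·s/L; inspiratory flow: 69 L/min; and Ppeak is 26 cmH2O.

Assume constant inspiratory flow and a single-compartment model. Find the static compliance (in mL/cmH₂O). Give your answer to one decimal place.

30.1

Flow: 69 L/min ÷ 60 = 1.15 L/s.
Equation of motion (constant flow): PIP = Vt/C + R·V̇ + PEEP.
Vt/C = PIP − R·V̇ − PEEP = 26 − 7.0×1.15 − 6 = 26 − 8.05 − 6 = 11.95 cmH2O.
C = Vt / 11.95 = 360 / 11.95 = 30.126 mL/cmH2O.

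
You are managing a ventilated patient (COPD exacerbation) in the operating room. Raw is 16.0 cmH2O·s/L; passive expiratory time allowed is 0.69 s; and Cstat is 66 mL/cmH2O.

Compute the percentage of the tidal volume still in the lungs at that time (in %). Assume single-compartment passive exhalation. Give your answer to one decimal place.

52.0

τ = R × C = 16.0 × 66 mL/cmH2O = 16.0 × 0.066 L/cmH2O = 1.056 s.
Passive exhalation: V(t)/V₀ = e^(−t/τ) = e^(−0.69/1.056) = 0.5203.
Fraction remaining = 0.5203 → 52.03%.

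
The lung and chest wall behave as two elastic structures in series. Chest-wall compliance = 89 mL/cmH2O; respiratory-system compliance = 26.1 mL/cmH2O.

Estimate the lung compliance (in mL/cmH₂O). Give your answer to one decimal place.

1/CL = 1/Crs − 1/Ccw.
1/CL = 1/26.1 − 1/89 = 0.02708.
CL = 36.928 mL/cmH2O.

36.9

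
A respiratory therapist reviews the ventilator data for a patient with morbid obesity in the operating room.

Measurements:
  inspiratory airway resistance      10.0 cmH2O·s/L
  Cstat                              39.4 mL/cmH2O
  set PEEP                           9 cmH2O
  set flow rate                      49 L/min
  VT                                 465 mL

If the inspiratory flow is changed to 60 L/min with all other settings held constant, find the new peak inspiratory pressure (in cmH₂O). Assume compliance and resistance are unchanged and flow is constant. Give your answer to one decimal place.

30.8

Flow: 49 L/min ÷ 60 = 0.8167 L/s.
New flow: 60 L/min ÷ 60 = 1 L/s.
PIP = Vt/C + R·V̇ + PEEP (constant-flow equation of motion).
Only the resistive term changes: ΔPIP = R × ΔV̇ = 10.0 × (1 − 0.8167) = 10.0 × 0.1833 = 1.833 cmH2O.
Original PIP = 465/39.4 + 10.0×0.8167 + 9 = 28.969 cmH2O; new PIP = 28.969 + (1.833) = 30.802 cmH2O.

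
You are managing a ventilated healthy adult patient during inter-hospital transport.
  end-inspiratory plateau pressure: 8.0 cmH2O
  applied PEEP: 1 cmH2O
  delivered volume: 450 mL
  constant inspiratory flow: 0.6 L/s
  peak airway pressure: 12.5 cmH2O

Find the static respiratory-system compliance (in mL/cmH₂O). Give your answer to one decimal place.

Cstat = Vt / (Pplat − PEEP) = 450 / (8.0 − 1) = 450 / 7.0 = 64.286 mL/cmH2O.

64.3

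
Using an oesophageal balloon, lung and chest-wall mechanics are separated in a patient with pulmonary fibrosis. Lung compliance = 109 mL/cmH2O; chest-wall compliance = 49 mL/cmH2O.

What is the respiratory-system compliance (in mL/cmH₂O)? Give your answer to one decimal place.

33.8

Lung and chest wall are elastances in series: 1/Crs = 1/CL + 1/Ccw.
1/Crs = 1/109 + 1/49 = 0.02958.
Crs = 33.807 mL/cmH2O.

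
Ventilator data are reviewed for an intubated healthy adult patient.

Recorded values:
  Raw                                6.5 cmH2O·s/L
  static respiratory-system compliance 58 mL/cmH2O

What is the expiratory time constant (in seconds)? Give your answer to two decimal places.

0.38

τ = R × C = 6.5 × 58 mL/cmH2O = 6.5 × 0.058 L/cmH2O = 0.377 s.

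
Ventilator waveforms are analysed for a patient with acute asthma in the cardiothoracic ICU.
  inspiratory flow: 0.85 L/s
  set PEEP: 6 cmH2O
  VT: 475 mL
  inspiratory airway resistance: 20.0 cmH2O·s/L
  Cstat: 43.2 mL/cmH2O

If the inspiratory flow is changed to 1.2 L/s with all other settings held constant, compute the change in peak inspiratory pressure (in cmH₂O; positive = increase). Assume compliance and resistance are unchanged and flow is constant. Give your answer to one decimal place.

7.0

PIP = Vt/C + R·V̇ + PEEP (constant-flow equation of motion).
Only the resistive term changes: ΔPIP = R × ΔV̇ = 20.0 × (1.2 − 0.85) = 20.0 × 0.35 = 7.0 cmH2O.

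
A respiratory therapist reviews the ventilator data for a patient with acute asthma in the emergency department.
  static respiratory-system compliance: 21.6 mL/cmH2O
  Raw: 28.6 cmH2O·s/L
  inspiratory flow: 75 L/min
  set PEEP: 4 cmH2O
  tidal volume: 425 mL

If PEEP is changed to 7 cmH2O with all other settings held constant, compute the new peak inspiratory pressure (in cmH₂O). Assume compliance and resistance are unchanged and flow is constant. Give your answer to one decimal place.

Flow: 75 L/min ÷ 60 = 1.25 L/s.
PIP = Vt/C + R·V̇ + PEEP (constant-flow equation of motion).
Only the baseline term changes: ΔPIP = ΔPEEP = 7 − 4 = 3.0 cmH2O.
Original PIP = 425/21.6 + 28.6×1.25 + 4 = 59.426 cmH2O; new PIP = 59.426 + (3.0) = 62.426 cmH2O.

62.4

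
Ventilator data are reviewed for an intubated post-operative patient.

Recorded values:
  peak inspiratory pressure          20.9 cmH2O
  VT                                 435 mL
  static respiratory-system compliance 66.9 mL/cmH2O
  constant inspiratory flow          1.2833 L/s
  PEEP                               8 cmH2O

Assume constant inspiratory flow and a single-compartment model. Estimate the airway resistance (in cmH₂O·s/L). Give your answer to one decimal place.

5.0

Equation of motion (constant flow): PIP = Vt/C + R·V̇ + PEEP.
R·V̇ = PIP − Vt/C − PEEP = 20.9 − 435/66.9 − 8 = 20.9 − 6.502 − 8 = 6.398 cmH2O.
R = 6.398 / 1.2833 = 4.986 cmH2O·s/L.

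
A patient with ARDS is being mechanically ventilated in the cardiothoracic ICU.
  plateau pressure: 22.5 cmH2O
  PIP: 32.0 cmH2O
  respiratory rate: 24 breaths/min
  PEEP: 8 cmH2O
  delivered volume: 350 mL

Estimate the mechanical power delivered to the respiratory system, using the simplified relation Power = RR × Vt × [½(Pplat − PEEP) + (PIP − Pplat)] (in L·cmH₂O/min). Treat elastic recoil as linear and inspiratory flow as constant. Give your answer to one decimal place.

Per-breath work = Vt × [½(Pplat−PEEP) + (PIP−Pplat)] = 0.350 × [0.5×14.5 + 9.5] = 0.350 × 16.75 = 5.863 L·cmH2O.
Power = 24 × 5.863 = 140.71 L·cmH2O/min.

140.7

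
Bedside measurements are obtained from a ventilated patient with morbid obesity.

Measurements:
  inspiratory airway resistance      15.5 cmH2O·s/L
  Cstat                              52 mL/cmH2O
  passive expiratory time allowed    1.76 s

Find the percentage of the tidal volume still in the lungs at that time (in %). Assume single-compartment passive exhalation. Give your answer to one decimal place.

11.3

τ = R × C = 15.5 × 52 mL/cmH2O = 15.5 × 0.052 L/cmH2O = 0.806 s.
Passive exhalation: V(t)/V₀ = e^(−t/τ) = e^(−1.76/0.806) = 0.1126.
Fraction remaining = 0.1126 → 11.26%.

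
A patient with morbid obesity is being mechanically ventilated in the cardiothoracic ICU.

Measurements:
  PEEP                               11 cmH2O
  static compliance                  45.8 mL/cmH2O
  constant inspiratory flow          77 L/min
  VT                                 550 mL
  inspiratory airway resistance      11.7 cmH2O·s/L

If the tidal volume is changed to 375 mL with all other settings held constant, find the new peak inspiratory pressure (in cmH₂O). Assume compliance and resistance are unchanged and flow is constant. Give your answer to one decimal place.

Flow: 77 L/min ÷ 60 = 1.2833 L/s.
PIP = Vt/C + R·V̇ + PEEP (constant-flow equation of motion).
Only the elastic term changes: ΔPIP = ΔVt / C = (375 − 550) / 45.8 = -3.821 cmH2O.
Original PIP = 550/45.8 + 11.7×1.2833 + 11 = 38.023 cmH2O; new PIP = 38.023 + (-3.821) = 34.202 cmH2O.

34.2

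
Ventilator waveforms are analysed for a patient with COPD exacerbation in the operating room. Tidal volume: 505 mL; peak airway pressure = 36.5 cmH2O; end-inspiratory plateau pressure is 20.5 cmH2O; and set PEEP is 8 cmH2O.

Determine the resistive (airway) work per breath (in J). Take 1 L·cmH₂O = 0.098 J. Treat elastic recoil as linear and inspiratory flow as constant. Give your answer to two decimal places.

0.79

With constant inspiratory flow the resistive pressure is constant at PIP − Pplat = 36.5 − 20.5 = 16.0 cmH2O, so resistive work = 16.0 × 0.505 = 8.08 L·cmH2O.
× 0.098 J/(L·cmH2O) → 0.7918 J.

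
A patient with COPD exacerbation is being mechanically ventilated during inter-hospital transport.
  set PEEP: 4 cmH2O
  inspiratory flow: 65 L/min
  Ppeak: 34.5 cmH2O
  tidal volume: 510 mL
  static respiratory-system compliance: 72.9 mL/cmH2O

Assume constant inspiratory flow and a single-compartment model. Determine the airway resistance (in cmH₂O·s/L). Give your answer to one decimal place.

21.7

Flow: 65 L/min ÷ 60 = 1.0833 L/s.
Equation of motion (constant flow): PIP = Vt/C + R·V̇ + PEEP.
R·V̇ = PIP − Vt/C − PEEP = 34.5 − 510/72.9 − 4 = 34.5 − 6.996 − 4 = 23.504 cmH2O.
R = 23.504 / 1.0833 = 21.697 cmH2O·s/L.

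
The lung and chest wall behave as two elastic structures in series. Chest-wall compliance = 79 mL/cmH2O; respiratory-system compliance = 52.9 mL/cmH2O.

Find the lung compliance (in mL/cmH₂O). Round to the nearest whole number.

160

1/CL = 1/Crs − 1/Ccw.
1/CL = 1/52.9 − 1/79 = 0.006245.
CL = 160.13 mL/cmH2O.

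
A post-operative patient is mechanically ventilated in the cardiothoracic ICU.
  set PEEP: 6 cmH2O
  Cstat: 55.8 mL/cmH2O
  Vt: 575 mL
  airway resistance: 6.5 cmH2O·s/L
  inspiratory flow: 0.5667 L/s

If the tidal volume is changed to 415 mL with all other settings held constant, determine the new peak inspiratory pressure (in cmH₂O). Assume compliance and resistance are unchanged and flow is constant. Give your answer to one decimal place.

PIP = Vt/C + R·V̇ + PEEP (constant-flow equation of motion).
Only the elastic term changes: ΔPIP = ΔVt / C = (415 − 575) / 55.8 = -2.867 cmH2O.
Original PIP = 575/55.8 + 6.5×0.5667 + 6 = 19.988 cmH2O; new PIP = 19.988 + (-2.867) = 17.121 cmH2O.

17.1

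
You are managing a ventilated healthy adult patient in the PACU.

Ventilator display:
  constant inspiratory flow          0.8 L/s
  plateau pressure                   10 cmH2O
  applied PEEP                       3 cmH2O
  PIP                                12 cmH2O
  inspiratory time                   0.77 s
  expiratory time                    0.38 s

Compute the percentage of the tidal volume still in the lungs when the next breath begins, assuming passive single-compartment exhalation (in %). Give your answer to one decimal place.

17.8

Vt = flow × Ti = 0.8 L/s × 0.77 s × 1000 mL/L = 616.0 mL.
R = (PIP − Pplat)/V̇ = (12 − 10) / 0.8 = 2.0/0.8 = 2.5 cmH2O·s/L.
C = Vt/(Pplat − PEEP) = 616.0 / (10 − 3) = 616.0/7.0 = 88.0 mL/cmH2O.
τ = R × C = 2.5 × 0.088 L/cmH2O = 0.22 s.
Fraction remaining at end-expiration = e^(−Te/τ) = e^(−0.38/0.22) = 0.1778 → 17.78%.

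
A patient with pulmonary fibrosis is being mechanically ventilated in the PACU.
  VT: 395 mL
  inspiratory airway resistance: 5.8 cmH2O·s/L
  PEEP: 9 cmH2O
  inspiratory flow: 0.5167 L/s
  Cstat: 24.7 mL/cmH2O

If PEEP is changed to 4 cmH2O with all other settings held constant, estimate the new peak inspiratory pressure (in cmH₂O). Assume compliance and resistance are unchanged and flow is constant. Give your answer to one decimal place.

PIP = Vt/C + R·V̇ + PEEP (constant-flow equation of motion).
Only the baseline term changes: ΔPIP = ΔPEEP = 4 − 9 = -5.0 cmH2O.
Original PIP = 395/24.7 + 5.8×0.5167 + 9 = 27.989 cmH2O; new PIP = 27.989 + (-5.0) = 22.989 cmH2O.

23.0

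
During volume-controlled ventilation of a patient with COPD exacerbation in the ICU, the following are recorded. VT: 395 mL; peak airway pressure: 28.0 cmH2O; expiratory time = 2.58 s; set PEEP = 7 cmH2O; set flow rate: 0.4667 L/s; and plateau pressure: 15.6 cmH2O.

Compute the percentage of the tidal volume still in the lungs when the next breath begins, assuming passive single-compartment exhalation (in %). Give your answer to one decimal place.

R = (PIP − Pplat)/V̇ = (28.0 − 15.6) / 0.4667 = 12.4/0.4667 = 26.57 cmH2O·s/L.
C = Vt/(Pplat − PEEP) = 395.0 / (15.6 − 7) = 395.0/8.6 = 45.93 mL/cmH2O.
τ = R × C = 26.57 × 0.04593 L/cmH2O = 1.22 s.
Fraction remaining at end-expiration = e^(−Te/τ) = e^(−2.58/1.22) = 0.1207 → 12.07%.

12.1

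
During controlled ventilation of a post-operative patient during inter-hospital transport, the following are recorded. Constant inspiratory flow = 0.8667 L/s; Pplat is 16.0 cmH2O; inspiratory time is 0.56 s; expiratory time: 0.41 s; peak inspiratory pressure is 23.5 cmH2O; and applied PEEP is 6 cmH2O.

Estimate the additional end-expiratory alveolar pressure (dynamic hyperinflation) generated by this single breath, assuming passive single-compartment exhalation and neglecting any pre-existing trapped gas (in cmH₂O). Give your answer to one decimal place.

Vt = flow × Ti = 0.8667 L/s × 0.56 s × 1000 mL/L = 485.35 mL.
R = (PIP − Pplat)/V̇ = (23.5 − 16.0) / 0.8667 = 7.5/0.8667 = 8.654 cmH2O·s/L.
C = Vt/(Pplat − PEEP) = 485.35 / (16.0 − 6) = 485.35/10.0 = 48.535 mL/cmH2O.
τ = R × C = 8.654 × 0.04854 L/cmH2O = 0.4201 s.
Fraction remaining = e^(−Te/τ) = e^(−0.41/0.4201) = 0.3768; trapped volume = 485.35 × 0.3768 = 182.88 mL.
Additional alveolar pressure from trapping ≈ V_trapped / C = 182.88 / 48.535 = 3.768 cmH2O.

3.8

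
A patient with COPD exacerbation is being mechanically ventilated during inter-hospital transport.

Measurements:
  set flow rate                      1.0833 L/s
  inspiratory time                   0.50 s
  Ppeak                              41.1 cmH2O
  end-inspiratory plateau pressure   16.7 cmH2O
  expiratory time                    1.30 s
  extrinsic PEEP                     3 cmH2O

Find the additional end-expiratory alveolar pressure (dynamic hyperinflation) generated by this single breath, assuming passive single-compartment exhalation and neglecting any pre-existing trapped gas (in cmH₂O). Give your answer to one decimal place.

Vt = flow × Ti = 1.0833 L/s × 0.50 s × 1000 mL/L = 541.65 mL.
R = (PIP − Pplat)/V̇ = (41.1 − 16.7) / 1.0833 = 24.4/1.0833 = 22.524 cmH2O·s/L.
C = Vt/(Pplat − PEEP) = 541.65 / (16.7 − 3) = 541.65/13.7 = 39.536 mL/cmH2O.
τ = R × C = 22.524 × 0.03954 L/cmH2O = 0.8906 s.
Fraction remaining = e^(−Te/τ) = e^(−1.30/0.8906) = 0.2323; trapped volume = 541.65 × 0.2323 = 125.83 mL.
Additional alveolar pressure from trapping ≈ V_trapped / C = 125.83 / 39.536 = 3.183 cmH2O.

3.2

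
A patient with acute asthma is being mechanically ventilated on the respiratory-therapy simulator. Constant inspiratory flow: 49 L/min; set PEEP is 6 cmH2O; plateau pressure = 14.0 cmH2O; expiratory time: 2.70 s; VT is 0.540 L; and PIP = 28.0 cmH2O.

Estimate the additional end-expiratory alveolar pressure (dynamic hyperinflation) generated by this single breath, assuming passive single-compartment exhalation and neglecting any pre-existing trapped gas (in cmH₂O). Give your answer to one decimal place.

Flow: 49 L/min ÷ 60 = 0.8167 L/s.
R = (PIP − Pplat)/V̇ = (28.0 − 14.0) / 0.8167 = 14.0/0.8167 = 17.142 cmH2O·s/L.
C = Vt/(Pplat − PEEP) = 540.0 / (14.0 − 6) = 540.0/8.0 = 67.5 mL/cmH2O.
τ = R × C = 17.142 × 0.0675 L/cmH2O = 1.157 s.
Fraction remaining = e^(−Te/τ) = e^(−2.70/1.157) = 0.09694; trapped volume = 540.0 × 0.09694 = 52.348 mL.
Additional alveolar pressure from trapping ≈ V_trapped / C = 52.348 / 67.5 = 0.7755 cmH2O.

0.8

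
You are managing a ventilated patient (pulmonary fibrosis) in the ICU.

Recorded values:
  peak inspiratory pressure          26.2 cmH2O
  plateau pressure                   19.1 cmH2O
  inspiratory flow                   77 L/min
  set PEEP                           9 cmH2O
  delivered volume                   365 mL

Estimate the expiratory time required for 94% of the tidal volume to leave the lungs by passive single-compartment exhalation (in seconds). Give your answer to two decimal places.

Flow: 77 L/min ÷ 60 = 1.2833 L/s.
R = (PIP − Pplat)/V̇ = (26.2 − 19.1) / 1.2833 = 7.1/1.2833 = 5.533 cmH2O·s/L.
C = Vt/(Pplat − PEEP) = 365.0 / (19.1 − 9) = 365.0/10.1 = 36.139 mL/cmH2O.
τ = R × C = 5.533 × 0.03614 L/cmH2O = 0.2 s.
t = −τ·ln(1 − 0.94) = −0.2·ln(0.06) = 0.5627 s.

0.56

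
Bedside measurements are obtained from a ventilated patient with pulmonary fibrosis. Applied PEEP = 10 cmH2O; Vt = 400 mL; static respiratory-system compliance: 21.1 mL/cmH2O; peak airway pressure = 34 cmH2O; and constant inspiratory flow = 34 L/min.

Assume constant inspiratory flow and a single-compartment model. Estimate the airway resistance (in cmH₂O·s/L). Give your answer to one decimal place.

Flow: 34 L/min ÷ 60 = 0.5667 L/s.
Equation of motion (constant flow): PIP = Vt/C + R·V̇ + PEEP.
R·V̇ = PIP − Vt/C − PEEP = 34 − 400/21.1 − 10 = 34 − 18.957 − 10 = 5.043 cmH2O.
R = 5.043 / 0.5667 = 8.899 cmH2O·s/L.

8.9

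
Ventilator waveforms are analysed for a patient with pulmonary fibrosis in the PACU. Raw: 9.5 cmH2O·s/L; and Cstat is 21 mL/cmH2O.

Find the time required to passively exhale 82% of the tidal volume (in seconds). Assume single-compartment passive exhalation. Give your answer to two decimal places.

τ = R × C = 9.5 × 21 mL/cmH2O = 9.5 × 0.021 L/cmH2O = 0.1995 s.
Exhaled fraction f = 1 − e^(−t/τ) → t = −τ·ln(1 − f) = −0.1995·ln(0.18) = 0.3421 s.

0.34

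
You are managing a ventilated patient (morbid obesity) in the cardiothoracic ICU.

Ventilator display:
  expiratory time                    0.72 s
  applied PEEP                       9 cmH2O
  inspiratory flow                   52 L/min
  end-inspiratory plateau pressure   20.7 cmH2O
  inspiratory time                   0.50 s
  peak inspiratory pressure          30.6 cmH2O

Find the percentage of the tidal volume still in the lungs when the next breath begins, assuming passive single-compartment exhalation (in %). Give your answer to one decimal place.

Flow: 52 L/min ÷ 60 = 0.8667 L/s.
Vt = flow × Ti = 0.8667 L/s × 0.50 s × 1000 mL/L = 433.35 mL.
R = (PIP − Pplat)/V̇ = (30.6 − 20.7) / 0.8667 = 9.9/0.8667 = 11.423 cmH2O·s/L.
C = Vt/(Pplat − PEEP) = 433.35 / (20.7 − 9) = 433.35/11.7 = 37.038 mL/cmH2O.
τ = R × C = 11.423 × 0.03704 L/cmH2O = 0.4231 s.
Fraction remaining at end-expiration = e^(−Te/τ) = e^(−0.72/0.4231) = 0.1824 → 18.24%.

18.2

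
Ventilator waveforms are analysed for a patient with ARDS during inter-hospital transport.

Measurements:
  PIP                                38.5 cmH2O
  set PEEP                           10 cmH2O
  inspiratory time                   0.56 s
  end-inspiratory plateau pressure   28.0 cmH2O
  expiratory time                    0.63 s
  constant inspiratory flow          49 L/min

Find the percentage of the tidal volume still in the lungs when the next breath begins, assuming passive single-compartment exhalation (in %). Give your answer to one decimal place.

14.5

Flow: 49 L/min ÷ 60 = 0.8167 L/s.
Vt = flow × Ti = 0.8167 L/s × 0.56 s × 1000 mL/L = 457.35 mL.
R = (PIP − Pplat)/V̇ = (38.5 − 28.0) / 0.8167 = 10.5/0.8167 = 12.857 cmH2O·s/L.
C = Vt/(Pplat − PEEP) = 457.35 / (28.0 − 10) = 457.35/18.0 = 25.408 mL/cmH2O.
τ = R × C = 12.857 × 0.02541 L/cmH2O = 0.3267 s.
Fraction remaining at end-expiration = e^(−Te/τ) = e^(−0.63/0.3267) = 0.1454 → 14.54%.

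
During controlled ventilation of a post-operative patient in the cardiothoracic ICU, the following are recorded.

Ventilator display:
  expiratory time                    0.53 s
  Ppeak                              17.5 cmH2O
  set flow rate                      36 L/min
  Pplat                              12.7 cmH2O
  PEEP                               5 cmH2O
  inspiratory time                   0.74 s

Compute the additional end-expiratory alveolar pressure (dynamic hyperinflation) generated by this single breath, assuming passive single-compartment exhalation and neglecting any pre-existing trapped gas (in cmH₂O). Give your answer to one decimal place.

2.4

Flow: 36 L/min ÷ 60 = 0.6 L/s.
Vt = flow × Ti = 0.6 L/s × 0.74 s × 1000 mL/L = 444.0 mL.
R = (PIP − Pplat)/V̇ = (17.5 − 12.7) / 0.6 = 4.8/0.6 = 8.0 cmH2O·s/L.
C = Vt/(Pplat − PEEP) = 444.0 / (12.7 − 5) = 444.0/7.7 = 57.662 mL/cmH2O.
τ = R × C = 8.0 × 0.05766 L/cmH2O = 0.4613 s.
Fraction remaining = e^(−Te/τ) = e^(−0.53/0.4613) = 0.317; trapped volume = 444.0 × 0.317 = 140.75 mL.
Additional alveolar pressure from trapping ≈ V_trapped / C = 140.75 / 57.662 = 2.441 cmH2O.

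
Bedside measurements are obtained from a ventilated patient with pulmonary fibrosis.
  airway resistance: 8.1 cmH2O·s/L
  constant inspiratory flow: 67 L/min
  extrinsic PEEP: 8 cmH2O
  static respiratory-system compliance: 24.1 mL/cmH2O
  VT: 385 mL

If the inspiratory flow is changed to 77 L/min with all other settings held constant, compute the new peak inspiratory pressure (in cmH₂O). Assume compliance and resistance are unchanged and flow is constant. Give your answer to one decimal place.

Flow: 67 L/min ÷ 60 = 1.1167 L/s.
New flow: 77 L/min ÷ 60 = 1.2833 L/s.
PIP = Vt/C + R·V̇ + PEEP (constant-flow equation of motion).
Only the resistive term changes: ΔPIP = R × ΔV̇ = 8.1 × (1.2833 − 1.1167) = 8.1 × 0.1666 = 1.349 cmH2O.
Original PIP = 385/24.1 + 8.1×1.1167 + 8 = 33.02 cmH2O; new PIP = 33.02 + (1.349) = 34.369 cmH2O.

34.4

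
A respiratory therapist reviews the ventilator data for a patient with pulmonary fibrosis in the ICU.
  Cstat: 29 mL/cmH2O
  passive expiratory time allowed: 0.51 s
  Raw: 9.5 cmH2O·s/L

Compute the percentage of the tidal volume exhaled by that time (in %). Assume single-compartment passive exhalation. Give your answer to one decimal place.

84.3

τ = R × C = 9.5 × 29 mL/cmH2O = 9.5 × 0.029 L/cmH2O = 0.2755 s.
Passive exhalation: V(t)/V₀ = e^(−t/τ) = e^(−0.51/0.2755) = 0.1571.
Fraction exhaled = 1 − 0.1571 = 0.8429 → 84.29%.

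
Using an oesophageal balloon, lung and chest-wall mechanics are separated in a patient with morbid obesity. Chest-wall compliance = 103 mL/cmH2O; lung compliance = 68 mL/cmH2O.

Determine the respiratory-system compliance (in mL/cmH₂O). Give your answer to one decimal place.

41.0

Lung and chest wall are elastances in series: 1/Crs = 1/CL + 1/Ccw.
1/Crs = 1/68 + 1/103 = 0.02441.
Crs = 40.967 mL/cmH2O.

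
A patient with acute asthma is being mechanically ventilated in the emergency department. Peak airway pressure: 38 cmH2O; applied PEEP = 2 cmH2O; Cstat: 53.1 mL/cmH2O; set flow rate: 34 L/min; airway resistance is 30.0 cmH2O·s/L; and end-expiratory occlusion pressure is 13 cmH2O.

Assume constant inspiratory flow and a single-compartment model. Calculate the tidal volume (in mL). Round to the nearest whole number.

Flow: 34 L/min ÷ 60 = 0.5667 L/s.
Total PEEP = 13 cmH2O (set 2 + intrinsic 11); this is the baseline alveolar pressure.
Equation of motion (constant flow): PIP = Vt/C + R·V̇ + PEEP.
Vt/C = PIP − R·V̇ − PEEP = 38 − 17.001 − 13 = 7.999 cmH2O.
Vt = C × 7.999 = 53.1 × 7.999 = 424.75 mL.

425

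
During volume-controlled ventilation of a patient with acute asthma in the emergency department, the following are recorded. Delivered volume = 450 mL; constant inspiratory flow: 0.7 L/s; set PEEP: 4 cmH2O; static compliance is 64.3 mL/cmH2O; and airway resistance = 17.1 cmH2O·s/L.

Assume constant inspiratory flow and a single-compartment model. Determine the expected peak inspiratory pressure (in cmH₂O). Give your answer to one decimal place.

23.0

Equation of motion (constant flow): PIP = Vt/C + R·V̇ + PEEP.
PIP = 450/64.3 + 17.1×0.7 + 4 = 6.998 + 11.97 + 4 = 22.968 cmH2O.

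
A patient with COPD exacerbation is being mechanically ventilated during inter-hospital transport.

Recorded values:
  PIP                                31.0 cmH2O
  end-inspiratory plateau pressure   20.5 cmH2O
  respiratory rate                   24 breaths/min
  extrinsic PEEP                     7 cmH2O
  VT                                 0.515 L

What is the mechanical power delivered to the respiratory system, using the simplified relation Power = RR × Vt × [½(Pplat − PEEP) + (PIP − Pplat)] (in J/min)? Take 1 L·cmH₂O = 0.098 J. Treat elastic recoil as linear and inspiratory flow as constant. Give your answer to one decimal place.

Per-breath work = Vt × [½(Pplat−PEEP) + (PIP−Pplat)] = 0.515 × [0.5×13.5 + 10.5] = 0.515 × 17.25 = 8.884 L·cmH2O.
Power = 24 × 8.884 = 213.22 L·cmH2O/min.
× 0.098 J/(L·cmH2O) → 20.896 J/min.

20.9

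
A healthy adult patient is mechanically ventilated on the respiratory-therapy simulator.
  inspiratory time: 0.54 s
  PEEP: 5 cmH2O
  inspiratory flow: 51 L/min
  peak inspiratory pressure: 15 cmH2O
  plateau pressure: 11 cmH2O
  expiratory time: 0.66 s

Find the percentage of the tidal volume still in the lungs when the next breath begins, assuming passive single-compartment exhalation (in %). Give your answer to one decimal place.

Flow: 51 L/min ÷ 60 = 0.85 L/s.
Vt = flow × Ti = 0.85 L/s × 0.54 s × 1000 mL/L = 459.0 mL.
R = (PIP − Pplat)/V̇ = (15 − 11) / 0.85 = 4.0/0.85 = 4.706 cmH2O·s/L.
C = Vt/(Pplat − PEEP) = 459.0 / (11 − 5) = 459.0/6.0 = 76.5 mL/cmH2O.
τ = R × C = 4.706 × 0.0765 L/cmH2O = 0.36 s.
Fraction remaining at end-expiration = e^(−Te/τ) = e^(−0.66/0.36) = 0.1599 → 15.99%.

16.0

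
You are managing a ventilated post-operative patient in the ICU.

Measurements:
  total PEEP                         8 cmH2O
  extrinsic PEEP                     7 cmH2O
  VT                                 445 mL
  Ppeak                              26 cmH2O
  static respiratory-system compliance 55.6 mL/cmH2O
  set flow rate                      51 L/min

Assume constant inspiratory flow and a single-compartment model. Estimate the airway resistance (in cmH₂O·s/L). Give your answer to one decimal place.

Flow: 51 L/min ÷ 60 = 0.85 L/s.
Total PEEP = 8 cmH2O (set 7 + intrinsic 1); this is the baseline alveolar pressure.
Equation of motion (constant flow): PIP = Vt/C + R·V̇ + PEEP.
R·V̇ = PIP − Vt/C − PEEP = 26 − 445/55.6 − 8 = 26 − 8.004 − 8 = 9.996 cmH2O.
R = 9.996 / 0.85 = 11.76 cmH2O·s/L.

11.8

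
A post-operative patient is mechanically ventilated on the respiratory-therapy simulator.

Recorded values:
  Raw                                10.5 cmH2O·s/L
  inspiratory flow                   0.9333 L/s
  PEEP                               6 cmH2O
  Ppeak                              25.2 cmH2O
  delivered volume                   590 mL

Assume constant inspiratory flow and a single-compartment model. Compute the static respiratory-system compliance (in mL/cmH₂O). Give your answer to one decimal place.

Equation of motion (constant flow): PIP = Vt/C + R·V̇ + PEEP.
Vt/C = PIP − R·V̇ − PEEP = 25.2 − 10.5×0.9333 − 6 = 25.2 − 9.8 − 6 = 9.4 cmH2O.
C = Vt / 9.4 = 590 / 9.4 = 62.766 mL/cmH2O.

62.8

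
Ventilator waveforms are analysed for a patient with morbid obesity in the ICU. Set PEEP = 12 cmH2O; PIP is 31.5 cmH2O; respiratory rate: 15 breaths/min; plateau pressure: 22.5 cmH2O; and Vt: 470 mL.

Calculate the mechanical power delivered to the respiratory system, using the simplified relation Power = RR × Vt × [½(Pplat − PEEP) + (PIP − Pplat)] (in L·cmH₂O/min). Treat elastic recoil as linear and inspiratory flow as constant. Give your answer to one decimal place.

Per-breath work = Vt × [½(Pplat−PEEP) + (PIP−Pplat)] = 0.470 × [0.5×10.5 + 9.0] = 0.470 × 14.25 = 6.698 L·cmH2O.
Power = 15 × 6.698 = 100.47 L·cmH2O/min.

100.5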